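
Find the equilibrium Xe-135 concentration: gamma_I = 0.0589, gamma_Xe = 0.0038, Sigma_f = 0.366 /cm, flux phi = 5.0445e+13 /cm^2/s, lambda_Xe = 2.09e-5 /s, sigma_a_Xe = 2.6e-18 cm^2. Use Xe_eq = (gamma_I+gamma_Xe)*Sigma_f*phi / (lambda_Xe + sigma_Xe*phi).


Xe_eq = (gamma_I + gamma_Xe) * Sigma_f * phi / (lambda_Xe + sigma_Xe * phi)
Numerator = (0.0589 + 0.0038) * 0.366 * 5.0445e+13 = 1.157622e+12
Denominator = 2.09e-5 + 2.6e-18 * 5.0445e+13 = 1.520570e-04
Xe_eq = 1.157622e+12 / 1.520570e-04 = 7.6131e+15 /cm^3

7.6131e+15


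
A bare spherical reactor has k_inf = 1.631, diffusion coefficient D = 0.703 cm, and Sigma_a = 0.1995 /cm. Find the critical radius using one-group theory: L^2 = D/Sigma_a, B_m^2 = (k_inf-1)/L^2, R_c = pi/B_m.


L^2 = D / Sigma_a = 0.703 / 0.1995 = 3.523810 cm^2
B_m^2 = (k_inf - 1) / L^2 = (1.631 - 1) / 3.523810 = 0.1790675 /cm^2
For a bare sphere: B_g = pi/R, so R_c = pi / sqrt(B_m^2)
R_c = pi / sqrt(0.1790675) = 7.4241 cm

7.4241


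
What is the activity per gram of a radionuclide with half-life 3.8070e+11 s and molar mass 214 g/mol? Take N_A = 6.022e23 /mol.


lambda = ln(2) / t_half = ln(2) / 3.8070e+11 = 1.820718e-12 /s
SA = lambda * N_A / M
SA = 1.820718e-12 * 6.022e23 / 214
SA = 5.1235e+09 Bq/g

5.1235e+09


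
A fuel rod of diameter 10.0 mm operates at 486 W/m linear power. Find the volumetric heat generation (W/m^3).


r = D / 2 / 1000 = 10.0 / 2 / 1000 = 0.005 m
q''' = q' / (pi * r^2)
q''' = 486 / (pi * 0.005^2)
q''' = 6.1879e+06 W/m^3

6.1879e+06


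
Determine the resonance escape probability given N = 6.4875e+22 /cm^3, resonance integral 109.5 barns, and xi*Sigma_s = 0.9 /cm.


p = exp(-N * I * 1e-24 / (xi*Sigma_s))
p = exp(-6.4875e+22 * 109.5 * 1e-24 / 0.9)
p = 3.7330e-04

3.7330e-04


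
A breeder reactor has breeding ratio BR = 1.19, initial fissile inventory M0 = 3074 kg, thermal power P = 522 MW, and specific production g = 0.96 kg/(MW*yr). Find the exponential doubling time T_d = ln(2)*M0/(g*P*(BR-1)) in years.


Breeding gain G = BR - 1 = 1.19 - 1 = 0.19
Fissile production rate = g * P * G = 0.96 * 522 * 0.19 = 95.2128 kg/yr
T_d = ln(2) * M0 / (g * P * G)
T_d = ln(2) * 3074 / 95.2128 = 22.379 yr

22.379


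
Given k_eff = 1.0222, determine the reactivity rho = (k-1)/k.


rho = (k_eff - 1) / k_eff
rho = (1.0222 - 1) / 1.0222
rho = 0.021718

0.021718


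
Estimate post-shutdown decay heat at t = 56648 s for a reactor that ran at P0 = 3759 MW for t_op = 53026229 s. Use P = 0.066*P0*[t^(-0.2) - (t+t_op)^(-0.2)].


P/P0 = 0.066 * [t^(-0.2) - (t + t_op)^(-0.2)]
P/P0 = 0.066 * [56648^(-0.2) - (56648 + 53026229)^(-0.2)]
P/P0 = 0.066 * [0.1120374 - 0.02851078] = 0.005512757
P = 3759 * 0.005512757 = 20.722 MW

20.722


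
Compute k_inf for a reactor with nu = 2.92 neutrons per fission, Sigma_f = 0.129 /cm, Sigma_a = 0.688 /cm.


k_inf = nu * Sigma_f / Sigma_a
k_inf = 2.92 * 0.129 / 0.688
k_inf = 0.54750

0.54750


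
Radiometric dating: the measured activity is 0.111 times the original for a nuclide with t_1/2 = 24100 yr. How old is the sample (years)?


lambda = ln(2) / t_half = ln(2) / 24100 = 2.876129e-05 /yr
t = -ln(A/A0) / lambda
t = -ln(0.111) / 2.876129e-05
t = 76430 yr

76430


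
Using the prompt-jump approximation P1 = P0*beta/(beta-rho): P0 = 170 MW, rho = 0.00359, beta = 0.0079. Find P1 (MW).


P1/P0 = beta / (beta - rho)
P1/P0 = 0.0079 / (0.0079 - 0.00359) = 1.832947
P1 = 170 * 1.832947 = 311.60 MW

311.60


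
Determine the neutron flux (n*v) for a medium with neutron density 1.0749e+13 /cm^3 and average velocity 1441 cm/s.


phi = n * v
phi = 1.0749e+13 * 1441
phi = 1.5489e+16 /cm^2/s

1.5489e+16


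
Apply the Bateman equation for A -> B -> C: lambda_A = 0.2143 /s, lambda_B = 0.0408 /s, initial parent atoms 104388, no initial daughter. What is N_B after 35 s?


N_B(t) = lambda_A * N_A0 / (lambda_B - lambda_A) * [exp(-lambda_A*t) - exp(-lambda_B*t)]
exp(-0.2143*35) = 5.528079e-04; exp(-0.0408*35) = 0.2397880
N_B = 0.2143 * 104388 / (0.0408 - 0.2143) * (5.528079e-04 - 0.2397880)
N_B = 30846

30846


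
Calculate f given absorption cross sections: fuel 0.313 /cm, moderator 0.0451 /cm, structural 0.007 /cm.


f = Sigma_a_fuel / (Sigma_a_fuel + Sigma_a_mod + Sigma_a_other)
f = 0.313 / (0.313 + 0.0451 + 0.007)
f = 0.85730

0.85730


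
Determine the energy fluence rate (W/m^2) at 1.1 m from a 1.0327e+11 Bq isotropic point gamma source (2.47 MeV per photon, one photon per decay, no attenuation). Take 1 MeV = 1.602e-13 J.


psi = A * E * 1.602e-13 / (4*pi*r^2)
psi = 1.0327e+11 * 2.47 * 1.602e-13 / (4*pi*1.1^2)
psi = 0.0026874 W/m^2

0.0026874


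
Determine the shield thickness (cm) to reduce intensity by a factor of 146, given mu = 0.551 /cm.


x = ln(factor) / mu
x = ln(146) / 0.551
x = 9.0447 cm

9.0447


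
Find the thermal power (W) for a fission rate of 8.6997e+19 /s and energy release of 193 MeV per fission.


P = fission_rate * E_MeV * 1.602e-13
P = 8.6997e+19 * 193 * 1.602e-13
P = 2.6898e+09 W

2.6898e+09


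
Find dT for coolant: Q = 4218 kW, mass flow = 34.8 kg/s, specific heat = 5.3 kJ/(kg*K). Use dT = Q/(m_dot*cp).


dT = Q / (m_dot * cp)
dT = 4218 / (34.8 * 5.3)
dT = 22.869 C

22.869


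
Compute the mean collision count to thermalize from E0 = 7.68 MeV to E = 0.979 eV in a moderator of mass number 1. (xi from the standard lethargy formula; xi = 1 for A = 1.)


xi = 1 + (A-1)^2/(2A)*ln((A-1)/(A+1)) = 1 (for A = 1)
n = ln(E0/E) / xi
n = ln(7.68e6 / 0.979) / 1
n = ln(7.844740e+06) / 1 = 15.875

15.875


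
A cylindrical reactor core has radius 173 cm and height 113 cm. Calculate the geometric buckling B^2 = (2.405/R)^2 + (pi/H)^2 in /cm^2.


B^2 = (2.405/R)^2 + (pi/H)^2
B^2 = (2.405/173)^2 + (pi/113)^2
B^2 = 9.6619e-04 /cm^2

9.6619e-04


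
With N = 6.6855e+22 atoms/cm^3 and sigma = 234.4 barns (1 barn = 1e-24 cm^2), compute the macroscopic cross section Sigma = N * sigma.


Sigma = N * sigma_barns * 1e-24
Sigma = 6.6855e+22 * 234.4 * 1e-24
Sigma = 15.671 /cm

15.671


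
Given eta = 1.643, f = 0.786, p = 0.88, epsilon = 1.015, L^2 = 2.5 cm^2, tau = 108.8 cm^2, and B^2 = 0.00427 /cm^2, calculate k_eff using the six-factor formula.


k_inf = eta*f*p*eps = 1.643*0.786*0.88*1.015 = 1.153477
P_TNL = 1/(1 + L^2*B^2) = 1/(1 + 2.5*0.00427) = 0.9894378
P_FNL = exp(-B^2*tau) = exp(-0.00427*108.8) = 0.6284015
k_eff = k_inf * P_TNL * P_FNL = 1.153477 * 0.9894378 * 0.6284015
k_eff = 0.71719

0.71719


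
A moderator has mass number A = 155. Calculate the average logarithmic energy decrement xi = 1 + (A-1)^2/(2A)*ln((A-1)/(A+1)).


xi = 1 + (A-1)^2/(2A) * ln((A-1)/(A+1))
xi = 1 + (155-1)^2/(2*155) * ln((155-1)/(155 +1))
xi = 0.012848

0.012848


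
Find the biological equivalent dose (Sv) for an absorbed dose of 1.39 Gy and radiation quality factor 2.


H = D * Q
H = 1.39 * 2
H = 2.7800 Sv

2.7800


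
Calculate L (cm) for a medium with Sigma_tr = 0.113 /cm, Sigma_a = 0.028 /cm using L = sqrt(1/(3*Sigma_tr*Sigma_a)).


D = 1 / (3 * Sigma_tr) = 1 / (3 * 0.113) = 2.949853 cm
L = sqrt(D / Sigma_a)
L = sqrt(2.949853 / 0.028)
L = 10.264 cm

10.264


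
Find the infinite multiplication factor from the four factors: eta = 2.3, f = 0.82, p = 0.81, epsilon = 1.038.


k_inf = eta * f * p * epsilon
k_inf = 2.3 * 0.82 * 0.81 * 1.038
k_inf = 1.5857

1.5857


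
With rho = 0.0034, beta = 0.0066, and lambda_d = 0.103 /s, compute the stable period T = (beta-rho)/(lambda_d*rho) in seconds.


T = (beta - rho) / (lambda_d * rho)
T = (0.0066 - 0.0034) / (0.103 * 0.0034)
T = 9.1376 s

9.1376


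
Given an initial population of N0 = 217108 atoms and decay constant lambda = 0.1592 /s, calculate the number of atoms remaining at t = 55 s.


N = N0 * exp(-lambda * t)
N = 217108 * exp(-0.1592 * 55)
N = 34.197

34.197


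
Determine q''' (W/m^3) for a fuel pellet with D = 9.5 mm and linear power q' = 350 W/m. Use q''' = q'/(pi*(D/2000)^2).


r = D / 2 / 1000 = 9.5 / 2 / 1000 = 0.00475 m
q''' = q' / (pi * r^2)
q''' = 350 / (pi * 0.00475^2)
q''' = 4.9378e+06 W/m^3

4.9378e+06


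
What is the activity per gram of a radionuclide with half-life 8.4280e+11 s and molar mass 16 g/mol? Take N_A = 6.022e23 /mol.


lambda = ln(2) / t_half = ln(2) / 8.4280e+11 = 8.224338e-13 /s
SA = lambda * N_A / M
SA = 8.224338e-13 * 6.022e23 / 16
SA = 3.0954e+10 Bq/g

3.0954e+10


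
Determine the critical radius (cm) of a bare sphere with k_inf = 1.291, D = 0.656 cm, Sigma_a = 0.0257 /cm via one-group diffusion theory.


L^2 = D / Sigma_a = 0.656 / 0.0257 = 25.52529 cm^2
B_m^2 = (k_inf - 1) / L^2 = (1.291 - 1) / 25.52529 = 0.01140046 /cm^2
For a bare sphere: B_g = pi/R, so R_c = pi / sqrt(B_m^2)
R_c = pi / sqrt(0.01140046) = 29.423 cm

29.423


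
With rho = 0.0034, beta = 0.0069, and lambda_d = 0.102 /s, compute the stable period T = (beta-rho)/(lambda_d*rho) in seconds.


T = (beta - rho) / (lambda_d * rho)
T = (0.0069 - 0.0034) / (0.102 * 0.0034)
T = 10.092 s

10.092


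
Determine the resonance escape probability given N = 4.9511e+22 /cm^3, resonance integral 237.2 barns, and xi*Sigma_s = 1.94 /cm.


p = exp(-N * I * 1e-24 / (xi*Sigma_s))
p = exp(-4.9511e+22 * 237.2 * 1e-24 / 1.94)
p = 0.0023494

0.0023494


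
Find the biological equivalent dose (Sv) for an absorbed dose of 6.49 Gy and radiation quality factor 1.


H = D * Q
H = 6.49 * 1
H = 6.4900 Sv

6.4900


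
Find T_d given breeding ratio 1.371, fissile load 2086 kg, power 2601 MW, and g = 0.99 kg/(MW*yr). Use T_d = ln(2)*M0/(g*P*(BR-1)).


Breeding gain G = BR - 1 = 1.371 - 1 = 0.371
Fissile production rate = g * P * G = 0.99 * 2601 * 0.371 = 955.32129 kg/yr
T_d = ln(2) * M0 / (g * P * G)
T_d = ln(2) * 2086 / 955.32129 = 1.5135 yr

1.5135


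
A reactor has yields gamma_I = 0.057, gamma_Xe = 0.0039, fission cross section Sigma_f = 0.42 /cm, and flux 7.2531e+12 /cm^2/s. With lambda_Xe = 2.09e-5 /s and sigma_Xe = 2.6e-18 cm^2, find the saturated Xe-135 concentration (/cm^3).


Xe_eq = (gamma_I + gamma_Xe) * Sigma_f * phi / (lambda_Xe + sigma_Xe * phi)
Numerator = (0.057 + 0.0039) * 0.42 * 7.2531e+12 = 1.855198e+11
Denominator = 2.09e-5 + 2.6e-18 * 7.2531e+12 = 3.975806e-05
Xe_eq = 1.855198e+11 / 3.975806e-05 = 4.6662e+15 /cm^3

4.6662e+15


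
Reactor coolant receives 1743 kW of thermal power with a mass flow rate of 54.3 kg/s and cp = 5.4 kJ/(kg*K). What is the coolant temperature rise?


dT = Q / (m_dot * cp)
dT = 1743 / (54.3 * 5.4)
dT = 5.9443 C

5.9443


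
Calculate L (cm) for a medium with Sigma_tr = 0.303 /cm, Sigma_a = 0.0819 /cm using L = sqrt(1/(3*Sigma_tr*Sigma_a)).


D = 1 / (3 * Sigma_tr) = 1 / (3 * 0.303) = 1.100110 cm
L = sqrt(D / Sigma_a)
L = sqrt(1.100110 / 0.0819)
L = 3.6650 cm

3.6650


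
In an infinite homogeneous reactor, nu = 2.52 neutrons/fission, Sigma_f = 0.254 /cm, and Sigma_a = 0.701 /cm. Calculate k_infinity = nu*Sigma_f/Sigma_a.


k_inf = nu * Sigma_f / Sigma_a
k_inf = 2.52 * 0.254 / 0.701
k_inf = 0.91310

0.91310


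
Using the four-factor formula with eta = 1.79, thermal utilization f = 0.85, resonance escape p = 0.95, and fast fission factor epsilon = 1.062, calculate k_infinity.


k_inf = eta * f * p * epsilon
k_inf = 1.79 * 0.85 * 0.95 * 1.062
k_inf = 1.5350

1.5350


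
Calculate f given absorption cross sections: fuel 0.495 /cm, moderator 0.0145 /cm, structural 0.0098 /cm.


f = Sigma_a_fuel / (Sigma_a_fuel + Sigma_a_mod + Sigma_a_other)
f = 0.495 / (0.495 + 0.0145 + 0.0098)
f = 0.95321

0.95321


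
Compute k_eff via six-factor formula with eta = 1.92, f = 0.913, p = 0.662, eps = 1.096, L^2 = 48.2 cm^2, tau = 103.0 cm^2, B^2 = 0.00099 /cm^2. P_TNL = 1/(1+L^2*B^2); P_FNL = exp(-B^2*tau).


k_inf = eta*f*p*eps = 1.92*0.913*0.662*1.096 = 1.271864
P_TNL = 1/(1 + L^2*B^2) = 1/(1 + 48.2*0.00099) = 0.9544553
P_FNL = exp(-B^2*tau) = exp(-0.00099*103.0) = 0.9030566
k_eff = k_inf * P_TNL * P_FNL = 1.271864 * 0.9544553 * 0.9030566
k_eff = 1.0963

1.0963


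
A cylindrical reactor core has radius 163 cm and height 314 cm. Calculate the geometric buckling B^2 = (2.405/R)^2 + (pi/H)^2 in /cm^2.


B^2 = (2.405/R)^2 + (pi/H)^2
B^2 = (2.405/163)^2 + (pi/314)^2
B^2 = 3.1780e-04 /cm^2

3.1780e-04


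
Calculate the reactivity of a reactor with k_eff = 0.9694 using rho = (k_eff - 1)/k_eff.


rho = (k_eff - 1) / k_eff
rho = (0.9694 - 1) / 0.9694
rho = -0.031566

-0.031566


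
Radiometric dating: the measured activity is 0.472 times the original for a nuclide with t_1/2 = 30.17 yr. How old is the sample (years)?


lambda = ln(2) / t_half = ln(2) / 30.17 = 0.02297472 /yr
t = -ln(A/A0) / lambda
t = -ln(0.472) / 0.02297472
t = 32.678 yr

32.678


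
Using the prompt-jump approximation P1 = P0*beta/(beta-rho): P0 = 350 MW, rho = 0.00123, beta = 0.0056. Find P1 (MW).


P1/P0 = beta / (beta - rho)
P1/P0 = 0.0056 / (0.0056 - 0.00123) = 1.281465
P1 = 350 * 1.281465 = 448.51 MW

448.51


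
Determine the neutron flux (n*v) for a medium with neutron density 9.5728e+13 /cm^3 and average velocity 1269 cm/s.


phi = n * v
phi = 9.5728e+13 * 1269
phi = 1.2148e+17 /cm^2/s

1.2148e+17


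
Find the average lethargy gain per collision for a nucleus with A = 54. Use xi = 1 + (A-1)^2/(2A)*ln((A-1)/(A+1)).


xi = 1 + (A-1)^2/(2A) * ln((A-1)/(A+1))
xi = 1 + (54-1)^2/(2*54) * ln((54-1)/(54 +1))
xi = 0.036584

0.036584


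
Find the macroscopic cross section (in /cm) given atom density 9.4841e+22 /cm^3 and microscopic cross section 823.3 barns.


Sigma = N * sigma_barns * 1e-24
Sigma = 9.4841e+22 * 823.3 * 1e-24
Sigma = 78.083 /cm

78.083


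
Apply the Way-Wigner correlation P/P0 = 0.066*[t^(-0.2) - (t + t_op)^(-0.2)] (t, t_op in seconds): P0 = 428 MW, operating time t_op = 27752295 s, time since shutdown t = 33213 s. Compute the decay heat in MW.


P/P0 = 0.066 * [t^(-0.2) - (t + t_op)^(-0.2)]
P/P0 = 0.066 * [33213^(-0.2) - (33213 + 27752295)^(-0.2)]
P/P0 = 0.066 * [0.1246632 - 0.03245162] = 0.006085964
P = 428 * 0.006085964 = 2.6048 MW

2.6048


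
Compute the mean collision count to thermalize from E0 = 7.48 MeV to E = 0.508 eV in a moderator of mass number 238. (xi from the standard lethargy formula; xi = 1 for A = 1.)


xi = 1 + (A-1)^2/(2A)*ln((A-1)/(A+1)) = 0.008379872 (for A = 238)
n = ln(E0/E) / xi
n = ln(7.48e6 / 0.508) / 0.008379872
n = ln(1.472441e+07) / 0.008379872 = 1969.6

1969.6


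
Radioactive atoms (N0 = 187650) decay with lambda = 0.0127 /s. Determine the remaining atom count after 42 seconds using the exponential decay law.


N = N0 * exp(-lambda * t)
N = 187650 * exp(-0.0127 * 42)
N = 110077

110077


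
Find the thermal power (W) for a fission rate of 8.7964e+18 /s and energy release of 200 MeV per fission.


P = fission_rate * E_MeV * 1.602e-13
P = 8.7964e+18 * 200 * 1.602e-13
P = 2.8184e+08 W

2.8184e+08


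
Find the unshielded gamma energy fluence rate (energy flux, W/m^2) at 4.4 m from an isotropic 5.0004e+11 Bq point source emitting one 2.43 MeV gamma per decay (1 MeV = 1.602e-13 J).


psi = A * E * 1.602e-13 / (4*pi*r^2)
psi = 5.0004e+11 * 2.43 * 1.602e-13 / (4*pi*4.4^2)
psi = 8.0013e-04 W/m^2

8.0013e-04


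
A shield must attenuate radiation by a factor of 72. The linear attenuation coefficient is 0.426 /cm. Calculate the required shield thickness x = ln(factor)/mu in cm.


x = ln(factor) / mu
x = ln(72) / 0.426
x = 10.039 cm

10.039


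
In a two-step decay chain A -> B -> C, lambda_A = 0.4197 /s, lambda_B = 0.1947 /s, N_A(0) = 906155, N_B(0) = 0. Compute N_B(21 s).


N_B(t) = lambda_A * N_A0 / (lambda_B - lambda_A) * [exp(-lambda_A*t) - exp(-lambda_B*t)]
exp(-0.4197*21) = 1.486821e-04; exp(-0.1947*21) = 0.01676101
N_B = 0.4197 * 906155 / (0.1947 - 0.4197) * (1.486821e-04 - 0.01676101)
N_B = 28080

28080


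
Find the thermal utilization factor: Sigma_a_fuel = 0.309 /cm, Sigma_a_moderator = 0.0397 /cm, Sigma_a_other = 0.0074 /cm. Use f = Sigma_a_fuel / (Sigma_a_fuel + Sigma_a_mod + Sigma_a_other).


f = Sigma_a_fuel / (Sigma_a_fuel + Sigma_a_mod + Sigma_a_other)
f = 0.309 / (0.309 + 0.0397 + 0.0074)
f = 0.86773

0.86773


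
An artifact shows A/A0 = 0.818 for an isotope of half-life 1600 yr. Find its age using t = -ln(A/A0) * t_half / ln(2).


lambda = ln(2) / t_half = ln(2) / 1600 = 4.332170e-04 /yr
t = -ln(A/A0) / lambda
t = -ln(0.818) / 4.332170e-04
t = 463.72 yr

463.72


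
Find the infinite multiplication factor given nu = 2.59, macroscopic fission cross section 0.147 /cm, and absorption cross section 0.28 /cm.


k_inf = nu * Sigma_f / Sigma_a
k_inf = 2.59 * 0.147 / 0.28
k_inf = 1.3597

1.3597


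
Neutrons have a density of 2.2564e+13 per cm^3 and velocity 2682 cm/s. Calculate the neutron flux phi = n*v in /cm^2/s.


phi = n * v
phi = 2.2564e+13 * 2682
phi = 6.0517e+16 /cm^2/s

6.0517e+16


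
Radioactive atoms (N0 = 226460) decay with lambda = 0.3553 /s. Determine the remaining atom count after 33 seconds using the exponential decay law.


N = N0 * exp(-lambda * t)
N = 226460 * exp(-0.3553 * 33)
N = 1.8320

1.8320


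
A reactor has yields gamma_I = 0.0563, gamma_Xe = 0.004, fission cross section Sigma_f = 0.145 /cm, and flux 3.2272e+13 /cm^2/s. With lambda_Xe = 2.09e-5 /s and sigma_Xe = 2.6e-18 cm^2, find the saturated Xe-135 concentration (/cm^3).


Xe_eq = (gamma_I + gamma_Xe) * Sigma_f * phi / (lambda_Xe + sigma_Xe * phi)
Numerator = (0.0563 + 0.004) * 0.145 * 3.2272e+13 = 2.821702e+11
Denominator = 2.09e-5 + 2.6e-18 * 3.2272e+13 = 1.048072e-04
Xe_eq = 2.821702e+11 / 1.048072e-04 = 2.6923e+15 /cm^3

2.6923e+15


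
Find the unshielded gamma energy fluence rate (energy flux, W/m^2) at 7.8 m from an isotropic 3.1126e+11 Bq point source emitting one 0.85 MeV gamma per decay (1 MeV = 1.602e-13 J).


psi = A * E * 1.602e-13 / (4*pi*r^2)
psi = 3.1126e+11 * 0.85 * 1.602e-13 / (4*pi*7.8^2)
psi = 5.5438e-05 W/m^2

5.5438e-05


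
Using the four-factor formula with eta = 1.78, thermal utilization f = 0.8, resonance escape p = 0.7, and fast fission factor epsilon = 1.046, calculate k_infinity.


k_inf = eta * f * p * epsilon
k_inf = 1.78 * 0.8 * 0.7 * 1.046
k_inf = 1.0427

1.0427


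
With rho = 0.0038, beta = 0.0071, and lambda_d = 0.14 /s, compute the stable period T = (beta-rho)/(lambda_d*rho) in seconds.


T = (beta - rho) / (lambda_d * rho)
T = (0.0071 - 0.0038) / (0.14 * 0.0038)
T = 6.2030 s

6.2030


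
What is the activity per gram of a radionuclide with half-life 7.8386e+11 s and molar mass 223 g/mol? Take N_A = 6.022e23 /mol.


lambda = ln(2) / t_half = ln(2) / 7.8386e+11 = 8.842742e-13 /s
SA = lambda * N_A / M
SA = 8.842742e-13 * 6.022e23 / 223
SA = 2.3879e+09 Bq/g

2.3879e+09


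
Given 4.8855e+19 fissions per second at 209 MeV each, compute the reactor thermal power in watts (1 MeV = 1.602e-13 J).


P = fission_rate * E_MeV * 1.602e-13
P = 4.8855e+19 * 209 * 1.602e-13
P = 1.6358e+09 W

1.6358e+09


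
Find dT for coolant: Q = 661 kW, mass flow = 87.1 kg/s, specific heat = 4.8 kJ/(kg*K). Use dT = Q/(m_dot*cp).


dT = Q / (m_dot * cp)
dT = 661 / (87.1 * 4.8)
dT = 1.5810 C

1.5810


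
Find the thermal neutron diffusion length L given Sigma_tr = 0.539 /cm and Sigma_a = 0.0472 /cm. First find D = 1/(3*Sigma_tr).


D = 1 / (3 * Sigma_tr) = 1 / (3 * 0.539) = 0.6184292 cm
L = sqrt(D / Sigma_a)
L = sqrt(0.6184292 / 0.0472)
L = 3.6197 cm

3.6197


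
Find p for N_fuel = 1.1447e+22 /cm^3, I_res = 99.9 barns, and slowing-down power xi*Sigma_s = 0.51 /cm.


p = exp(-N * I * 1e-24 / (xi*Sigma_s))
p = exp(-1.1447e+22 * 99.9 * 1e-24 / 0.51)
p = 0.10622

0.10622


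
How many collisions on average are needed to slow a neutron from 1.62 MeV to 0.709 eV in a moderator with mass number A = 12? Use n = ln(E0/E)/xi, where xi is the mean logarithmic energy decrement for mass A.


xi = 1 + (A-1)^2/(2A)*ln((A-1)/(A+1)) = 0.1577690 (for A = 12)
n = ln(E0/E) / xi
n = ln(1.62e6 / 0.709) / 0.1577690
n = ln(2.284908e+06) / 0.1577690 = 92.806

92.806


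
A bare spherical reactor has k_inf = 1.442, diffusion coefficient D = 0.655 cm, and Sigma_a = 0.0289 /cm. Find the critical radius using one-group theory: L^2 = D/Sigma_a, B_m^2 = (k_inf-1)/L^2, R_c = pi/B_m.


L^2 = D / Sigma_a = 0.655 / 0.0289 = 22.66436 cm^2
B_m^2 = (k_inf - 1) / L^2 = (1.442 - 1) / 22.66436 = 0.01950198 /cm^2
For a bare sphere: B_g = pi/R, so R_c = pi / sqrt(B_m^2)
R_c = pi / sqrt(0.01950198) = 22.496 cm

22.496


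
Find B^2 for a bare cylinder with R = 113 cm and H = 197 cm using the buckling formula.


B^2 = (2.405/R)^2 + (pi/H)^2
B^2 = (2.405/113)^2 + (pi/197)^2
B^2 = 7.0729e-04 /cm^2

7.0729e-04


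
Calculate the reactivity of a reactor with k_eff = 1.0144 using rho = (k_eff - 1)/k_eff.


rho = (k_eff - 1) / k_eff
rho = (1.0144 - 1) / 1.0144
rho = 0.014196

0.014196


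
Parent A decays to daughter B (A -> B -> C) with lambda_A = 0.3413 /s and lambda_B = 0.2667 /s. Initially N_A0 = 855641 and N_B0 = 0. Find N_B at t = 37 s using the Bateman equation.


N_B(t) = lambda_A * N_A0 / (lambda_B - lambda_A) * [exp(-lambda_A*t) - exp(-lambda_B*t)]
exp(-0.3413*37) = 3.278581e-06; exp(-0.2667*37) = 5.181142e-05
N_B = 0.3413 * 855641 / (0.2667 - 0.3413) * (3.278581e-06 - 5.181142e-05)
N_B = 189.99

189.99


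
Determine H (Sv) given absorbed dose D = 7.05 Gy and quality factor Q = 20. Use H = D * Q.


H = D * Q
H = 7.05 * 20
H = 141.00 Sv

141.00


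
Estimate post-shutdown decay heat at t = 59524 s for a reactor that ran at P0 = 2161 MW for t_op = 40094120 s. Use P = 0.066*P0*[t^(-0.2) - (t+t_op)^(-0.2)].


P/P0 = 0.066 * [t^(-0.2) - (t + t_op)^(-0.2)]
P/P0 = 0.066 * [59524^(-0.2) - (59524 + 40094120)^(-0.2)]
P/P0 = 0.066 * [0.1109332 - 0.03014776] = 0.005331839
P = 2161 * 0.005331839 = 11.522 MW

11.522


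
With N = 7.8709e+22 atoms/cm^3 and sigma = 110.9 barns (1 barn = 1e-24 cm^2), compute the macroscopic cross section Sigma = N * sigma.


Sigma = N * sigma_barns * 1e-24
Sigma = 7.8709e+22 * 110.9 * 1e-24
Sigma = 8.7288 /cm

8.7288


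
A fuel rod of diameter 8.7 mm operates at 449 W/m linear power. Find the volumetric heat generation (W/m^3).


r = D / 2 / 1000 = 8.7 / 2 / 1000 = 0.00435 m
q''' = q' / (pi * r^2)
q''' = 449 / (pi * 0.00435^2)
q''' = 7.5530e+06 W/m^3

7.5530e+06


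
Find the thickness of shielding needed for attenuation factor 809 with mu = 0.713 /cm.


x = ln(factor) / mu
x = ln(809) / 0.713
x = 9.3910 cm

9.3910


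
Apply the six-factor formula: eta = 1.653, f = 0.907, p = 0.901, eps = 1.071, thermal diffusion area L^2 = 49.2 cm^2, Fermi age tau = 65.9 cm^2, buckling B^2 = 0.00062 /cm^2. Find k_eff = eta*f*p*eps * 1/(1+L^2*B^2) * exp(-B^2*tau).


k_inf = eta*f*p*eps = 1.653*0.907*0.901*1.071 = 1.446753
P_TNL = 1/(1 + L^2*B^2) = 1/(1 + 49.2*0.00062) = 0.9703990
P_FNL = exp(-B^2*tau) = exp(-0.00062*65.9) = 0.9599654
k_eff = k_inf * P_TNL * P_FNL = 1.446753 * 0.9703990 * 0.9599654
k_eff = 1.3477

1.3477


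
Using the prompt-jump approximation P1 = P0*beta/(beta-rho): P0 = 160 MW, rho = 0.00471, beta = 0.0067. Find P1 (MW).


P1/P0 = beta / (beta - rho)
P1/P0 = 0.0067 / (0.0067 - 0.00471) = 3.366834
P1 = 160 * 3.366834 = 538.69 MW

538.69


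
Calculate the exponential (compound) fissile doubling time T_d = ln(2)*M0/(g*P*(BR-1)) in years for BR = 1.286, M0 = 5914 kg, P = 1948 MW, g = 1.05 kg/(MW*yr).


Breeding gain G = BR - 1 = 1.286 - 1 = 0.286
Fissile production rate = g * P * G = 1.05 * 1948 * 0.286 = 584.9844 kg/yr
T_d = ln(2) * M0 / (g * P * G)
T_d = ln(2) * 5914 / 584.9844 = 7.0075 yr

7.0075


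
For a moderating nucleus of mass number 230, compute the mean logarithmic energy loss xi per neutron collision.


xi = 1 + (A-1)^2/(2A) * ln((A-1)/(A+1))
xi = 1 + (230-1)^2/(2*230) * ln((230-1)/(230 +1))
xi = 0.0086705

0.0086705


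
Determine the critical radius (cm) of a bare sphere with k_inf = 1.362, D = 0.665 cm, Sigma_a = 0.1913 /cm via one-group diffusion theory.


L^2 = D / Sigma_a = 0.665 / 0.1913 = 3.476215 cm^2
B_m^2 = (k_inf - 1) / L^2 = (1.362 - 1) / 3.476215 = 0.1041363 /cm^2
For a bare sphere: B_g = pi/R, so R_c = pi / sqrt(B_m^2)
R_c = pi / sqrt(0.1041363) = 9.7353 cm

9.7353


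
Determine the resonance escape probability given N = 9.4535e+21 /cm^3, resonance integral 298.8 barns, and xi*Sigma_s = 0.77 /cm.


p = exp(-N * I * 1e-24 / (xi*Sigma_s))
p = exp(-9.4535e+21 * 298.8 * 1e-24 / 0.77)
p = 0.025516

0.025516


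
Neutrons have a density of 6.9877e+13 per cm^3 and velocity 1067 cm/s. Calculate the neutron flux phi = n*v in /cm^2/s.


phi = n * v
phi = 6.9877e+13 * 1067
phi = 7.4559e+16 /cm^2/s

7.4559e+16


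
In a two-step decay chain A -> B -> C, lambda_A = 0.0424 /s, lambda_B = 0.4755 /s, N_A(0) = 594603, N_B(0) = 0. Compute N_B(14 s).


N_B(t) = lambda_A * N_A0 / (lambda_B - lambda_A) * [exp(-lambda_A*t) - exp(-lambda_B*t)]
exp(-0.0424*14) = 0.5523353; exp(-0.4755*14) = 0.001284996
N_B = 0.0424 * 594603 / (0.4755 - 0.0424) * (0.5523353 - 0.001284996)
N_B = 32077

32077


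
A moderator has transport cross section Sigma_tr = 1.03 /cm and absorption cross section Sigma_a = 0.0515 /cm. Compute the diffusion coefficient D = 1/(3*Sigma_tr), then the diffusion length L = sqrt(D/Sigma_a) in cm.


D = 1 / (3 * Sigma_tr) = 1 / (3 * 1.03) = 0.3236246 cm
L = sqrt(D / Sigma_a)
L = sqrt(0.3236246 / 0.0515)
L = 2.5068 cm

2.5068


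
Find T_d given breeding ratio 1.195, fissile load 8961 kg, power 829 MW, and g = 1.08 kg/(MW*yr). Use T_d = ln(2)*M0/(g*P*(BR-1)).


Breeding gain G = BR - 1 = 1.195 - 1 = 0.195
Fissile production rate = g * P * G = 1.08 * 829 * 0.195 = 174.5874 kg/yr
T_d = ln(2) * M0 / (g * P * G)
T_d = ln(2) * 8961 / 174.5874 = 35.577 yr

35.577


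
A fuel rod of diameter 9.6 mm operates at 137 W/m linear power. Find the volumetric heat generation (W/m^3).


r = D / 2 / 1000 = 9.6 / 2 / 1000 = 0.0048 m
q''' = q' / (pi * r^2)
q''' = 137 / (pi * 0.0048^2)
q''' = 1.8927e+06 W/m^3

1.8927e+06


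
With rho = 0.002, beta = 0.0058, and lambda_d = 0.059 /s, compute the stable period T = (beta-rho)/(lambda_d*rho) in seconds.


T = (beta - rho) / (lambda_d * rho)
T = (0.0058 - 0.002) / (0.059 * 0.002)
T = 32.203 s

32.203


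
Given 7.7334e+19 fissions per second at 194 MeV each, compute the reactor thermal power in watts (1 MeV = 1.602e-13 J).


P = fission_rate * E_MeV * 1.602e-13
P = 7.7334e+19 * 194 * 1.602e-13
P = 2.4034e+09 W

2.4034e+09


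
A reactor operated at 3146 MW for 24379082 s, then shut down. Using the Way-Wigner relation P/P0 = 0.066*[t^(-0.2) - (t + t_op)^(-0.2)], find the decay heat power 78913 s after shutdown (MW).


P/P0 = 0.066 * [t^(-0.2) - (t + t_op)^(-0.2)]
P/P0 = 0.066 * [78913^(-0.2) - (78913 + 24379082)^(-0.2)]
P/P0 = 0.066 * [0.1048504 - 0.03329016] = 0.004722976
P = 3146 * 0.004722976 = 14.858 MW

14.858


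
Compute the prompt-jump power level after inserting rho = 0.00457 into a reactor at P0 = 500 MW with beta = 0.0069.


P1/P0 = beta / (beta - rho)
P1/P0 = 0.0069 / (0.0069 - 0.00457) = 2.961373
P1 = 500 * 2.961373 = 1480.7 MW

1480.7


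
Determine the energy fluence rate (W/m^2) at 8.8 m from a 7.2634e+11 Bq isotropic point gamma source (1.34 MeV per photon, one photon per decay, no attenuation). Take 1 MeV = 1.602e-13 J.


psi = A * E * 1.602e-13 / (4*pi*r^2)
psi = 7.2634e+11 * 1.34 * 1.602e-13 / (4*pi*8.8^2)
psi = 1.6023e-04 W/m^2

1.6023e-04


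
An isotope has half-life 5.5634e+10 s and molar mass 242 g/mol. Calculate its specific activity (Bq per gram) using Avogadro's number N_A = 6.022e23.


lambda = ln(2) / t_half = ln(2) / 5.5634e+10 = 1.245906e-11 /s
SA = lambda * N_A / M
SA = 1.245906e-11 * 6.022e23 / 242
SA = 3.1003e+10 Bq/g

3.1003e+10


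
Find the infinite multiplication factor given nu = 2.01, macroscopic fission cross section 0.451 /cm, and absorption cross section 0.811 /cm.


k_inf = nu * Sigma_f / Sigma_a
k_inf = 2.01 * 0.451 / 0.811
k_inf = 1.1178

1.1178


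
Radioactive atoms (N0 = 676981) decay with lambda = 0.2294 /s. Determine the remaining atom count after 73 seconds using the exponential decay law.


N = N0 * exp(-lambda * t)
N = 676981 * exp(-0.2294 * 73)
N = 0.036124

0.036124


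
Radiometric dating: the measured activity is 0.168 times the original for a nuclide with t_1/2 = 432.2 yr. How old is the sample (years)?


lambda = ln(2) / t_half = ln(2) / 432.2 = 0.001603765 /yr
t = -ln(A/A0) / lambda
t = -ln(0.168) / 0.001603765
t = 1112.3 yr

1112.3


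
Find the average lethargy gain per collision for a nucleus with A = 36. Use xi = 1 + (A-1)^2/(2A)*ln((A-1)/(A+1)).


xi = 1 + (A-1)^2/(2A) * ln((A-1)/(A+1))
xi = 1 + (36-1)^2/(2*36) * ln((36-1)/(36 +1))
xi = 0.054541

0.054541


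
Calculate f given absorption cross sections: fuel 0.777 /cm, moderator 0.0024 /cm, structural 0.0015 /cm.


f = Sigma_a_fuel / (Sigma_a_fuel + Sigma_a_mod + Sigma_a_other)
f = 0.777 / (0.777 + 0.0024 + 0.0015)
f = 0.99501

0.99501


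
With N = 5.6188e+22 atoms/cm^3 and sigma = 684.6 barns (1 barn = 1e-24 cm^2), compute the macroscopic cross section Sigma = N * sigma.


Sigma = N * sigma_barns * 1e-24
Sigma = 5.6188e+22 * 684.6 * 1e-24
Sigma = 38.466 /cm

38.466


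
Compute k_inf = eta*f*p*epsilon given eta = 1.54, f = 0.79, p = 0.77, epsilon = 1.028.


k_inf = eta * f * p * epsilon
k_inf = 1.54 * 0.79 * 0.77 * 1.028
k_inf = 0.96301

0.96301


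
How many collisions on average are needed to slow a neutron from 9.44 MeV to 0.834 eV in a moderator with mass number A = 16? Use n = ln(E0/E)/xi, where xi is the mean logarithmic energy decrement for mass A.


xi = 1 + (A-1)^2/(2A)*ln((A-1)/(A+1)) = 0.1199467 (for A = 16)
n = ln(E0/E) / xi
n = ln(9.44e6 / 0.834) / 0.1199467
n = ln(1.131894e+07) / 0.1199467 = 135.41

135.41


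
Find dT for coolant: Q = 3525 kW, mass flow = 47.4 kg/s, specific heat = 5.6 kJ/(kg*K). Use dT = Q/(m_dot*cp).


dT = Q / (m_dot * cp)
dT = 3525 / (47.4 * 5.6)
dT = 13.280 C

13.280


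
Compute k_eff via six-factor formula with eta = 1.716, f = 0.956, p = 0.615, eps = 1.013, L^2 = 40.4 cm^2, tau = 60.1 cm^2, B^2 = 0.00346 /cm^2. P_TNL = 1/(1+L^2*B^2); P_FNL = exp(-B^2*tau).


k_inf = eta*f*p*eps = 1.716*0.956*0.615*1.013 = 1.022021
P_TNL = 1/(1 + L^2*B^2) = 1/(1 + 40.4*0.00346) = 0.8773592
P_FNL = exp(-B^2*tau) = exp(-0.00346*60.1) = 0.8122509
k_eff = k_inf * P_TNL * P_FNL = 1.022021 * 0.8773592 * 0.8122509
k_eff = 0.72833

0.72833


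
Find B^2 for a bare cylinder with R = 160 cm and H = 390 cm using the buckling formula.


B^2 = (2.405/R)^2 + (pi/H)^2
B^2 = (2.405/160)^2 + (pi/390)^2
B^2 = 2.9083e-04 /cm^2

2.9083e-04


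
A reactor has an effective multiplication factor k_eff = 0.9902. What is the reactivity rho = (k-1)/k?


rho = (k_eff - 1) / k_eff
rho = (0.9902 - 1) / 0.9902
rho = -0.0098970

-0.0098970


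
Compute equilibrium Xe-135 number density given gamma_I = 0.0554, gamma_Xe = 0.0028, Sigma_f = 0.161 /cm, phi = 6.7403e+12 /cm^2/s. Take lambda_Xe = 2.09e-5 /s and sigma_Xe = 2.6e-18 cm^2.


Xe_eq = (gamma_I + gamma_Xe) * Sigma_f * phi / (lambda_Xe + sigma_Xe * phi)
Numerator = (0.0554 + 0.0028) * 0.161 * 6.7403e+12 = 6.315796e+10
Denominator = 2.09e-5 + 2.6e-18 * 6.7403e+12 = 3.842478e-05
Xe_eq = 6.315796e+10 / 3.842478e-05 = 1.6437e+15 /cm^3

1.6437e+15


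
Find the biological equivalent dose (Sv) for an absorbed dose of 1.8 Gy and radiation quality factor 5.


H = D * Q
H = 1.8 * 5
H = 9.0000 Sv

9.0000


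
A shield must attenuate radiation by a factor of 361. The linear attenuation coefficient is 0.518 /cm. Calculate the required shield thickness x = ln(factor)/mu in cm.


x = ln(factor) / mu
x = ln(361) / 0.518
x = 11.368 cm

11.368


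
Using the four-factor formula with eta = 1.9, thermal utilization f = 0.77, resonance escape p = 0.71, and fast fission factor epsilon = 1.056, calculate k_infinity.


k_inf = eta * f * p * epsilon
k_inf = 1.9 * 0.77 * 0.71 * 1.056
k_inf = 1.0969

1.0969


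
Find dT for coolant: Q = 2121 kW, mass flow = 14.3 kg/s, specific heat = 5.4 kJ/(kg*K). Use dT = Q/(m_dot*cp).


dT = Q / (m_dot * cp)
dT = 2121 / (14.3 * 5.4)
dT = 27.467 C

27.467


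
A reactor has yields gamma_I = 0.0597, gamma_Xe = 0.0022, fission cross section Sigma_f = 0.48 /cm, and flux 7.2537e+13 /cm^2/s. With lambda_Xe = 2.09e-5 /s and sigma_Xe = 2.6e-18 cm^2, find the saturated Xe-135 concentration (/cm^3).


Xe_eq = (gamma_I + gamma_Xe) * Sigma_f * phi / (lambda_Xe + sigma_Xe * phi)
Numerator = (0.0597 + 0.0022) * 0.48 * 7.2537e+13 = 2.155219e+12
Denominator = 2.09e-5 + 2.6e-18 * 7.2537e+13 = 2.094962e-04
Xe_eq = 2.155219e+12 / 2.094962e-04 = 1.0288e+16 /cm^3

1.0288e+16


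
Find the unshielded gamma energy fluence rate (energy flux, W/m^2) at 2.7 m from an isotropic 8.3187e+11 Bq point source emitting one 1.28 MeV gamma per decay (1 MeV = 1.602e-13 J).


psi = A * E * 1.602e-13 / (4*pi*r^2)
psi = 8.3187e+11 * 1.28 * 1.602e-13 / (4*pi*2.7^2)
psi = 0.0018620 W/m^2

0.0018620


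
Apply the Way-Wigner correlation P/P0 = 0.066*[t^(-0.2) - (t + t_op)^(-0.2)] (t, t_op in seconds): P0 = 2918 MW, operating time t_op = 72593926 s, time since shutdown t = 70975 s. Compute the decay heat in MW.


P/P0 = 0.066 * [t^(-0.2) - (t + t_op)^(-0.2)]
P/P0 = 0.066 * [70975^(-0.2) - (70975 + 72593926)^(-0.2)]
P/P0 = 0.066 * [0.1070974 - 0.02677534] = 0.005301256
P = 2918 * 0.005301256 = 15.469 MW

15.469


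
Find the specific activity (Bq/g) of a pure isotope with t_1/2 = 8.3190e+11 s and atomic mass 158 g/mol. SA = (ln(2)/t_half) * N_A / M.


lambda = ln(2) / t_half = ln(2) / 8.3190e+11 = 8.332097e-13 /s
SA = lambda * N_A / M
SA = 8.332097e-13 * 6.022e23 / 158
SA = 3.1757e+09 Bq/g

3.1757e+09


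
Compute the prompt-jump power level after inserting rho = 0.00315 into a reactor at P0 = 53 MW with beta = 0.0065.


P1/P0 = beta / (beta - rho)
P1/P0 = 0.0065 / (0.0065 - 0.00315) = 1.940299
P1 = 53 * 1.940299 = 102.84 MW

102.84


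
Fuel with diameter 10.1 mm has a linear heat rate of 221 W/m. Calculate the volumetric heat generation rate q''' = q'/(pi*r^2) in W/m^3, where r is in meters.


r = D / 2 / 1000 = 10.1 / 2 / 1000 = 0.00505 m
q''' = q' / (pi * r^2)
q''' = 221 / (pi * 0.00505^2)
q''' = 2.7584e+06 W/m^3

2.7584e+06


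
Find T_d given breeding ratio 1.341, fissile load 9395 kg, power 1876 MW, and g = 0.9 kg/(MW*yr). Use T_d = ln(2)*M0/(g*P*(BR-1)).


Breeding gain G = BR - 1 = 1.341 - 1 = 0.341
Fissile production rate = g * P * G = 0.9 * 1876 * 0.341 = 575.7444 kg/yr
T_d = ln(2) * M0 / (g * P * G)
T_d = ln(2) * 9395 / 575.7444 = 11.311 yr

11.311


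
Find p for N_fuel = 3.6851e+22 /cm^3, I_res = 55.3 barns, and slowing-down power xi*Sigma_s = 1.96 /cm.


p = exp(-N * I * 1e-24 / (xi*Sigma_s))
p = exp(-3.6851e+22 * 55.3 * 1e-24 / 1.96)
p = 0.35355

0.35355


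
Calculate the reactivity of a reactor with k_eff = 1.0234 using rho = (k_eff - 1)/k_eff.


rho = (k_eff - 1) / k_eff
rho = (1.0234 - 1) / 1.0234
rho = 0.022865

0.022865


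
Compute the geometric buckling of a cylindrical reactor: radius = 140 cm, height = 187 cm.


B^2 = (2.405/R)^2 + (pi/H)^2
B^2 = (2.405/140)^2 + (pi/187)^2
B^2 = 5.7734e-04 /cm^2

5.7734e-04


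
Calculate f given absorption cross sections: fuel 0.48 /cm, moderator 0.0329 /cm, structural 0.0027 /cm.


f = Sigma_a_fuel / (Sigma_a_fuel + Sigma_a_mod + Sigma_a_other)
f = 0.48 / (0.48 + 0.0329 + 0.0027)
f = 0.93095

0.93095


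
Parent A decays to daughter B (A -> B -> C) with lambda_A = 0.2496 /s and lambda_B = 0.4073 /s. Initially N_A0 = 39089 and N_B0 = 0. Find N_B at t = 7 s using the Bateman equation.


N_B(t) = lambda_A * N_A0 / (lambda_B - lambda_A) * [exp(-lambda_A*t) - exp(-lambda_B*t)]
exp(-0.2496*7) = 0.1742612; exp(-0.4073*7) = 0.05778073
N_B = 0.2496 * 39089 / (0.4073 - 0.2496) * (0.1742612 - 0.05778073)
N_B = 7206.4

7206.4


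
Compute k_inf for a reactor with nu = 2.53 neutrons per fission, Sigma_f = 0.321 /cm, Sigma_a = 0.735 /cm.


k_inf = nu * Sigma_f / Sigma_a
k_inf = 2.53 * 0.321 / 0.735
k_inf = 1.1049

1.1049


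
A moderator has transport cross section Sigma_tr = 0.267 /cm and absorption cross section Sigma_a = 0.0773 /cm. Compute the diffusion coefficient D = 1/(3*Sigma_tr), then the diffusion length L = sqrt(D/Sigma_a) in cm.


D = 1 / (3 * Sigma_tr) = 1 / (3 * 0.267) = 1.248439 cm
L = sqrt(D / Sigma_a)
L = sqrt(1.248439 / 0.0773)
L = 4.0188 cm

4.0188


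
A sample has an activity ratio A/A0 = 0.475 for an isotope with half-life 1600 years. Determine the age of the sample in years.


lambda = ln(2) / t_half = ln(2) / 1600 = 4.332170e-04 /yr
t = -ln(A/A0) / lambda
t = -ln(0.475) / 4.332170e-04
t = 1718.4 yr

1718.4


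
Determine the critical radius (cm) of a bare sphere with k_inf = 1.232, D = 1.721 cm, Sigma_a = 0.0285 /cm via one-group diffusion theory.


L^2 = D / Sigma_a = 1.721 / 0.0285 = 60.38596 cm^2
B_m^2 = (k_inf - 1) / L^2 = (1.232 - 1) / 60.38596 = 0.003841953 /cm^2
For a bare sphere: B_g = pi/R, so R_c = pi / sqrt(B_m^2)
R_c = pi / sqrt(0.003841953) = 50.684 cm

50.684


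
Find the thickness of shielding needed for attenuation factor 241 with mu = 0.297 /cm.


x = ln(factor) / mu
x = ln(241) / 0.297
x = 18.467 cm

18.467


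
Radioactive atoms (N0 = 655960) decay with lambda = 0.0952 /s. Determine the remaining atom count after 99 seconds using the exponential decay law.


N = N0 * exp(-lambda * t)
N = 655960 * exp(-0.0952 * 99)
N = 52.934

52.934


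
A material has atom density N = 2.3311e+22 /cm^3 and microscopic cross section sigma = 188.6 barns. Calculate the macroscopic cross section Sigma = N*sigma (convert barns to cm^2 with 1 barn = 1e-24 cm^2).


Sigma = N * sigma_barns * 1e-24
Sigma = 2.3311e+22 * 188.6 * 1e-24
Sigma = 4.3965 /cm

4.3965


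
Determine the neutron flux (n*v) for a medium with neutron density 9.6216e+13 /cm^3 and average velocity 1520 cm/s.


phi = n * v
phi = 9.6216e+13 * 1520
phi = 1.4625e+17 /cm^2/s

1.4625e+17


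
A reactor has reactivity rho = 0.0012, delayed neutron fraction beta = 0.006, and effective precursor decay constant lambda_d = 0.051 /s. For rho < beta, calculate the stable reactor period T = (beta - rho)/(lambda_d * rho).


T = (beta - rho) / (lambda_d * rho)
T = (0.006 - 0.0012) / (0.051 * 0.0012)
T = 78.431 s

78.431


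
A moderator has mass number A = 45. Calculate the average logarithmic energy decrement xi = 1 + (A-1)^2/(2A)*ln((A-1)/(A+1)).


xi = 1 + (A-1)^2/(2A) * ln((A-1)/(A+1))
xi = 1 + (45-1)^2/(2*45) * ln((45-1)/(45 +1))
xi = 0.043793

0.043793


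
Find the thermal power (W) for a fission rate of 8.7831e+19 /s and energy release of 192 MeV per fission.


P = fission_rate * E_MeV * 1.602e-13
P = 8.7831e+19 * 192 * 1.602e-13
P = 2.7015e+09 W

2.7015e+09


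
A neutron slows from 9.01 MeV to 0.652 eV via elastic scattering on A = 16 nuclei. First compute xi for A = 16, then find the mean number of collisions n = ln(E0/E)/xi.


xi = 1 + (A-1)^2/(2A)*ln((A-1)/(A+1)) = 0.1199467 (for A = 16)
n = ln(E0/E) / xi
n = ln(9.01e6 / 0.652) / 0.1199467
n = ln(1.381902e+07) / 0.1199467 = 137.07

137.07


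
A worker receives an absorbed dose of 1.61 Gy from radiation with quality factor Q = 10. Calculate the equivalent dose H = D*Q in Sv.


H = D * Q
H = 1.61 * 10
H = 16.100 Sv

16.100


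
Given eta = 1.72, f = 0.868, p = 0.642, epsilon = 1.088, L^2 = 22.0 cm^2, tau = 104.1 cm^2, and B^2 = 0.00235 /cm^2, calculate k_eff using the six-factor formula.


k_inf = eta*f*p*eps = 1.72*0.868*0.642*1.088 = 1.042827
P_TNL = 1/(1 + L^2*B^2) = 1/(1 + 22.0*0.00235) = 0.9508415
P_FNL = exp(-B^2*tau) = exp(-0.00235*104.1) = 0.7829903
k_eff = k_inf * P_TNL * P_FNL = 1.042827 * 0.9508415 * 0.7829903
k_eff = 0.77638

0.77638


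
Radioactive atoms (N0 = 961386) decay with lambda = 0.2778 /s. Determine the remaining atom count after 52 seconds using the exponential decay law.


N = N0 * exp(-lambda * t)
N = 961386 * exp(-0.2778 * 52)
N = 0.51198

0.51198
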